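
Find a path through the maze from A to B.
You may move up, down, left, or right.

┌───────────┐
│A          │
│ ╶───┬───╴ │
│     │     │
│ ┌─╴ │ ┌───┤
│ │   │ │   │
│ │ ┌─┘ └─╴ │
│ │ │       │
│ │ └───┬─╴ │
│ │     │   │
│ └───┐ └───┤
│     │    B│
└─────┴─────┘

Finding the shortest path through the maze:
Path length: 12 steps
Directions: down → right → right → down → left → down → down → right → right → down → right → right

Solution:

┌───────────┐
│A          │
│ ╶───┬───╴ │
│↳ → ↓│     │
│ ┌─╴ │ ┌───┤
│ │↓ ↲│ │   │
│ │ ┌─┘ └─╴ │
│ │↓│       │
│ │ └───┬─╴ │
│ │↳ → ↓│   │
│ └───┐ └───┤
│     │↳ → B│
└─────┴─────┘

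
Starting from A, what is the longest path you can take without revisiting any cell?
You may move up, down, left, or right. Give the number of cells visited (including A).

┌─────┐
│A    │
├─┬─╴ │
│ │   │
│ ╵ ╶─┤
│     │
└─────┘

Finding longest simple path using DFS:
Start: (0, 0)
Longest path visits 8 cells
Path: A → right → right → down → left → down → left → up

Solution:

┌─────┐
│A → ↓│
├─┬─╴ │
│B│↓ ↲│
│ ╵ ╶─┤
│↑ ↲  │
└─────┘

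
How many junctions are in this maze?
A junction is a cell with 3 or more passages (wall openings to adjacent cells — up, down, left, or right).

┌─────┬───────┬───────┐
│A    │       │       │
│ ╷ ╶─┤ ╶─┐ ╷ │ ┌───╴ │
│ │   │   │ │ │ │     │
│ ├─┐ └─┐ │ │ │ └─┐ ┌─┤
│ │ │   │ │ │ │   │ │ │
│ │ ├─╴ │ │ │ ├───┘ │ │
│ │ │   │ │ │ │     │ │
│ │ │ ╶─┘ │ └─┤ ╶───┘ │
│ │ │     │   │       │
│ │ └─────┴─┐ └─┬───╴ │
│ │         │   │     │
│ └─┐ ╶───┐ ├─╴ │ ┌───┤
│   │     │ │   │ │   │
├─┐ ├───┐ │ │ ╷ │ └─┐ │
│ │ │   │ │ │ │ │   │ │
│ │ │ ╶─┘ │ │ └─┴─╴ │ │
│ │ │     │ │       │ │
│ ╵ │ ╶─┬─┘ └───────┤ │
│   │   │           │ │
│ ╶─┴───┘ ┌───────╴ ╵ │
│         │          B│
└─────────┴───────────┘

Checking each cell for number of passages:

Junctions found (3+ passages):
  (0, 1): 3 passages
  (0, 5): 3 passages
  (1, 9): 3 passages
  (4, 10): 3 passages
  (5, 2): 3 passages
  (6, 7): 3 passages
  (8, 2): 3 passages
  (9, 0): 3 passages
  (9, 5): 3 passages
  (10, 9): 3 passages
Total junctions: 10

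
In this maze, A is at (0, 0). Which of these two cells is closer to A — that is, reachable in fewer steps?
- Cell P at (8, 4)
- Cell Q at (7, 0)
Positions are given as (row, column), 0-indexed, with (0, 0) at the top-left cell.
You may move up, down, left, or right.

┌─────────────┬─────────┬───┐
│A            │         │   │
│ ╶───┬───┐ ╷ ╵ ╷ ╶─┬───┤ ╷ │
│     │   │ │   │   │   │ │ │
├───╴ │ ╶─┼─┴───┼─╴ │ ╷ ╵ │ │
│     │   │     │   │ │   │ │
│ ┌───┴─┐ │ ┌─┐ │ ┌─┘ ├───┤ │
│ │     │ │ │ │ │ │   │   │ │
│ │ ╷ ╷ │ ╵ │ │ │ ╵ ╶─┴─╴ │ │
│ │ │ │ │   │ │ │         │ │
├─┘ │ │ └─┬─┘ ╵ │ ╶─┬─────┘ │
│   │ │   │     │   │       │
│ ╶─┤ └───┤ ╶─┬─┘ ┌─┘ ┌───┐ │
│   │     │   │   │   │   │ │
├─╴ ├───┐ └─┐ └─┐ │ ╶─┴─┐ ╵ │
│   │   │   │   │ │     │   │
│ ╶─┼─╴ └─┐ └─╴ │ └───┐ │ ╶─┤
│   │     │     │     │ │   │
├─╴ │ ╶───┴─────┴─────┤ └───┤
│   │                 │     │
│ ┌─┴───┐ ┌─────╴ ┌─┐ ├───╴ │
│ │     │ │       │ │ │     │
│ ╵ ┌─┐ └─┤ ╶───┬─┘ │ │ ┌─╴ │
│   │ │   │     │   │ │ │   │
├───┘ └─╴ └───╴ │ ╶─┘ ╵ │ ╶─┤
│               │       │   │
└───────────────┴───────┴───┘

Shortest path A → P at (8, 4): 64 steps
Shortest path A → Q at (7, 0): 79 steps

P is closer (64 steps vs 79 steps).

Path to P:

┌─────────────┬─────────┬───┐
│A → → → → → ↓│↱ ↓      │↱ ↓│
│ ╶───┬───┐ ╷ ╵ ╷ ╶─┬───┤ ╷ │
│     │   │ │↳ ↑│↳ ↓│↱ ↓│↑│↓│
├───╴ │ ╶─┼─┴───┼─╴ │ ╷ ╵ │ │
│     │   │     │↓ ↲│↑│↳ ↑│↓│
│ ┌───┴─┐ │ ┌─┐ │ ┌─┘ ├───┤ │
│ │     │ │ │ │ │↓│↱ ↑│   │↓│
│ │ ╷ ╷ │ ╵ │ │ │ ╵ ╶─┴─╴ │ │
│ │ │ │ │   │ │ │↳ ↑      │↓│
├─┘ │ │ └─┬─┘ ╵ │ ╶─┬─────┘ │
│   │ │   │     │   │↓ ← ← ↲│
│ ╶─┤ └───┤ ╶─┬─┘ ┌─┘ ┌───┐ │
│   │     │   │   │↓ ↲│   │ │
├─╴ ├───┐ └─┐ └─┐ │ ╶─┴─┐ ╵ │
│   │   │   │   │ │↳ → ↓│   │
│ ╶─┼─╴ └─┐ └─╴ │ └───┐ │ ╶─┤
│   │↱ → P│     │     │↓│   │
├─╴ │ ╶───┴─────┴─────┤ └───┤
│   │↑ ← ← ← ← ← ← ← ↰│↳ → ↓│
│ ┌─┴───┐ ┌─────╴ ┌─┐ ├───╴ │
│ │     │ │       │ │↑│↓ ← ↲│
│ ╵ ┌─┐ └─┤ ╶───┬─┘ │ │ ┌─╴ │
│   │ │   │     │   │↑│↓│   │
├───┘ └─╴ └───╴ │ ╶─┘ ╵ │ ╶─┤
│               │    ↑ ↲│   │
└───────────────┴───────┴───┘

Path to Q:

┌─────────────┬─────────┬───┐
│A → → → → → ↓│↱ ↓      │↱ ↓│
│ ╶───┬───┐ ╷ ╵ ╷ ╶─┬───┤ ╷ │
│     │   │ │↳ ↑│↳ ↓│↱ ↓│↑│↓│
├───╴ │ ╶─┼─┴───┼─╴ │ ╷ ╵ │ │
│     │   │     │↓ ↲│↑│↳ ↑│↓│
│ ┌───┴─┐ │ ┌─┐ │ ┌─┘ ├───┤ │
│ │     │ │ │ │ │↓│↱ ↑│   │↓│
│ │ ╷ ╷ │ ╵ │ │ │ ╵ ╶─┴─╴ │ │
│ │ │ │ │   │ │ │↳ ↑      │↓│
├─┘ │ │ └─┬─┘ ╵ │ ╶─┬─────┘ │
│   │ │   │     │   │↓ ← ← ↲│
│ ╶─┤ └───┤ ╶─┬─┘ ┌─┘ ┌───┐ │
│   │     │   │   │↓ ↲│   │ │
├─╴ ├───┐ └─┐ └─┐ │ ╶─┴─┐ ╵ │
│Q  │   │   │   │ │↳ → ↓│   │
│ ╶─┼─╴ └─┐ └─╴ │ └───┐ │ ╶─┤
│↑ ↰│     │     │     │↓│   │
├─╴ │ ╶───┴─────┴─────┤ └───┤
│↱ ↑│            ↓ ← ↰│↳ → ↓│
│ ┌─┴───┐ ┌─────╴ ┌─┐ ├───╴ │
│↑│↓ ← ↰│ │↓ ← ← ↲│ │↑│↓ ← ↲│
│ ╵ ┌─┐ └─┤ ╶───┬─┘ │ │ ┌─╴ │
│↑ ↲│ │↑ ↰│↳ → ↓│   │↑│↓│   │
├───┘ └─╴ └───╴ │ ╶─┘ ╵ │ ╶─┤
│        ↑ ← ← ↲│    ↑ ↲│   │
└───────────────┴───────┴───┘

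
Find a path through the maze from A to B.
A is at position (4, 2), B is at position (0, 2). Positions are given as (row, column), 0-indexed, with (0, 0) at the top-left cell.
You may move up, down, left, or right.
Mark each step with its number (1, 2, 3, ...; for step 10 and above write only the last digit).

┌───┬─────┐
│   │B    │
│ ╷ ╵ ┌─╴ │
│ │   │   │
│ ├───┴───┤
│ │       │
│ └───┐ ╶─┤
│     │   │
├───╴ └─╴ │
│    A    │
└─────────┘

Finding the shortest path from (4, 2) to (0, 2):
Path length: 10 steps
Directions: up → left → left → up → up → up → right → down → right → up

Solution:

┌───┬─────┐
│6 7│B    │
│ ╷ ╵ ┌─╴ │
│5│8 9│   │
│ ├───┴───┤
│4│       │
│ └───┐ ╶─┤
│3 2 1│   │
├───╴ └─╴ │
│    A    │
└─────────┘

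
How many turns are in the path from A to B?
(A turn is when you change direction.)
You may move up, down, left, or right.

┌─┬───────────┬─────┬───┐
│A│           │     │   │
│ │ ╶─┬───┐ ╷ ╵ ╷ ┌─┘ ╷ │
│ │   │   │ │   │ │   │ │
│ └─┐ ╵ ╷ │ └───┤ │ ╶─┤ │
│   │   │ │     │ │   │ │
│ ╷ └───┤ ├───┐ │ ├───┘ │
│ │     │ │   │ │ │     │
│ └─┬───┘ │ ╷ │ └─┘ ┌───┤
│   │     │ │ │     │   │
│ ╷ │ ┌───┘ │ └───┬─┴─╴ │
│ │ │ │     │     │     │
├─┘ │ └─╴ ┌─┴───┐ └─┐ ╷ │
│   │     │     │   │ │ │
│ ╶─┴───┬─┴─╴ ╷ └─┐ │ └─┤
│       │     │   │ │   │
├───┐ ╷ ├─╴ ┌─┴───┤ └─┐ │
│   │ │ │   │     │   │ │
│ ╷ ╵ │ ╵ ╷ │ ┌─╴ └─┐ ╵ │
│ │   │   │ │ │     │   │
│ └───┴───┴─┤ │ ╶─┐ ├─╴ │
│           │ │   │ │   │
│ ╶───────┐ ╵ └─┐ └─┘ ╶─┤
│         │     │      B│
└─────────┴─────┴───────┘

Directions: down, down, down, down, right, down, down, left, down, right, right, down, down, left, up, left, down, down, right, right, right, right, right, down, right, up, up, up, right, right, down, left, down, right, down, right, right, right
Number of turns: 21

Solution:

┌─┬───────────┬─────┬───┐
│A│           │     │   │
│ │ ╶─┬───┐ ╷ ╵ ╷ ┌─┘ ╷ │
│↓│   │   │ │   │ │   │ │
│ └─┐ ╵ ╷ │ └───┤ │ ╶─┤ │
│↓  │   │ │     │ │   │ │
│ ╷ └───┤ ├───┐ │ ├───┘ │
│↓│     │ │   │ │ │     │
│ └─┬───┘ │ ╷ │ └─┘ ┌───┤
│↳ ↓│     │ │ │     │   │
│ ╷ │ ┌───┘ │ └───┬─┴─╴ │
│ │↓│ │     │     │     │
├─┘ │ └─╴ ┌─┴───┐ └─┐ ╷ │
│↓ ↲│     │     │   │ │ │
│ ╶─┴───┬─┴─╴ ╷ └─┐ │ └─┤
│↳ → ↓  │     │   │ │   │
├───┐ ╷ ├─╴ ┌─┴───┤ └─┐ │
│↓ ↰│↓│ │   │↱ → ↓│   │ │
│ ╷ ╵ │ ╵ ╷ │ ┌─╴ └─┐ ╵ │
│↓│↑ ↲│   │ │↑│↓ ↲  │   │
│ └───┴───┴─┤ │ ╶─┐ ├─╴ │
│↳ → → → → ↓│↑│↳ ↓│ │   │
│ ╶───────┐ ╵ └─┐ └─┘ ╶─┤
│         │↳ ↑  │↳ → → B│
└─────────┴─────┴───────┘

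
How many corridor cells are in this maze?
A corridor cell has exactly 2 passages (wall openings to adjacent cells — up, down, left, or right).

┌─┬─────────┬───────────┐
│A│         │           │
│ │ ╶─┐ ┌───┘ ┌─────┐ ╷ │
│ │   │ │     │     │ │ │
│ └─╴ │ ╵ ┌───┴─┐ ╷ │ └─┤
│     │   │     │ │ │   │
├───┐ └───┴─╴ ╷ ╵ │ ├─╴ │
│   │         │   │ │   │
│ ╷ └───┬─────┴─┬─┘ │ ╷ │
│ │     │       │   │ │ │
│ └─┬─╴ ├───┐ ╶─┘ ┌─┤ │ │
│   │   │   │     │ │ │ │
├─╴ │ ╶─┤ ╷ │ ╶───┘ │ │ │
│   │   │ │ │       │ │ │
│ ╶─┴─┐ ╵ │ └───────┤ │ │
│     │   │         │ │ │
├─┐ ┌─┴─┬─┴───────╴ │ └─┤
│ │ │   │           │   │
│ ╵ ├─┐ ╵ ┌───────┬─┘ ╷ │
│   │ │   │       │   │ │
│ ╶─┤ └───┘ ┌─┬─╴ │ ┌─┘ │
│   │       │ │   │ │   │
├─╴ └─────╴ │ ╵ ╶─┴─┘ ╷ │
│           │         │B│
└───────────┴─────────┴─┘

Counting cells with exactly 2 passages:
Total corridor cells: 112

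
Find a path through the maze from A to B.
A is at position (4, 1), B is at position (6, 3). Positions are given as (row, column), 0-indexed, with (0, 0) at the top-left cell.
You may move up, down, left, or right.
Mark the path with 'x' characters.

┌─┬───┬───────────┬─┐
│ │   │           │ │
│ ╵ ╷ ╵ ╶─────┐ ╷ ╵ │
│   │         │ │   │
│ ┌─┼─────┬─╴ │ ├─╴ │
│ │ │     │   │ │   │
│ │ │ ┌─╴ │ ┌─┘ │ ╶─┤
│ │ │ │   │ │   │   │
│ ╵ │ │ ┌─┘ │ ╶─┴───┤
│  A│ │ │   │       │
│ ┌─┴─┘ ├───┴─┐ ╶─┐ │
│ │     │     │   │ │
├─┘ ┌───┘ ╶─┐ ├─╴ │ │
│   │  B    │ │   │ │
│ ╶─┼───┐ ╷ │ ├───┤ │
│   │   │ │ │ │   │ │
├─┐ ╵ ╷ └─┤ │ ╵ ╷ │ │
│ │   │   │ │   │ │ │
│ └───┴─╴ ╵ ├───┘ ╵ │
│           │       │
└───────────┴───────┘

Finding the shortest path from (4, 1) to (6, 3):
Path length: 40 steps
Directions: left → up → up → up → right → up → right → down → right → up → right → right → right → right → down → down → down → left → down → right → right → right → down → down → down → down → down → left → up → up → left → down → left → up → up → up → left → left → down → left

Solution:

┌─┬───┬───────────┬─┐
│ │x x│x x x x x  │ │
│ ╵ ╷ ╵ ╶─────┐ ╷ ╵ │
│x x│x x      │x│   │
│ ┌─┼─────┬─╴ │ ├─╴ │
│x│ │     │   │x│   │
│ │ │ ┌─╴ │ ┌─┘ │ ╶─┤
│x│ │ │   │ │x x│   │
│ ╵ │ │ ┌─┘ │ ╶─┴───┤
│x A│ │ │   │x x x x│
│ ┌─┴─┘ ├───┴─┐ ╶─┐ │
│ │     │x x x│   │x│
├─┘ ┌───┘ ╶─┐ ├─╴ │ │
│   │  B x  │x│   │x│
│ ╶─┼───┐ ╷ │ ├───┤ │
│   │   │ │ │x│x x│x│
├─┐ ╵ ╷ └─┤ │ ╵ ╷ │ │
│ │   │   │ │x x│x│x│
│ └───┴─╴ ╵ ├───┘ ╵ │
│           │    x x│
└───────────┴───────┘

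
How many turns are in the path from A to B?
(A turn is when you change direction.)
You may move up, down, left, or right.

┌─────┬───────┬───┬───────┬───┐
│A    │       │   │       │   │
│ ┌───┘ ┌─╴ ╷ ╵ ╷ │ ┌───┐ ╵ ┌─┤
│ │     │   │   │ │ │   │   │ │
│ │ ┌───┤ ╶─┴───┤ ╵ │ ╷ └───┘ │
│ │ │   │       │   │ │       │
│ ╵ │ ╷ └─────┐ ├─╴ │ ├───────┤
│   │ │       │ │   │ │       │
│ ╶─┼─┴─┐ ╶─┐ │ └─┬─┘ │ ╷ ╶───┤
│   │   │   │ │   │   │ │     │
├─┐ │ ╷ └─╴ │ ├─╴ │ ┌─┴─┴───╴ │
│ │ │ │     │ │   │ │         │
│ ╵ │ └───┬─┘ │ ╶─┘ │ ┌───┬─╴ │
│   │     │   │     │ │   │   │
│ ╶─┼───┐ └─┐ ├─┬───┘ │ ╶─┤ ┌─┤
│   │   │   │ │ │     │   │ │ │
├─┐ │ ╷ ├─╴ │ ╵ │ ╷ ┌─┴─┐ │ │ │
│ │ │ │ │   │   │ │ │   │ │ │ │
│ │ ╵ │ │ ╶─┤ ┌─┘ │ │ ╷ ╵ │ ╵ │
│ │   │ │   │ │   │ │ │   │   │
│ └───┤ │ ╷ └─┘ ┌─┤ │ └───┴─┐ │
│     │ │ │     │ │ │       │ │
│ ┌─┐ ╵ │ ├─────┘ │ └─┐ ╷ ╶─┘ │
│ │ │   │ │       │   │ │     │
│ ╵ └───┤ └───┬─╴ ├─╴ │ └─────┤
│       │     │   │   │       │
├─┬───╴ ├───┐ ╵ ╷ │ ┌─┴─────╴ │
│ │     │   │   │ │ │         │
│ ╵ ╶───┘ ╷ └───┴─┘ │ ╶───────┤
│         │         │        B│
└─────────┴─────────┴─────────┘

Directions: down, down, down, down, right, down, down, left, down, right, down, down, right, up, up, right, down, down, down, down, left, up, left, left, down, down, right, right, right, down, left, left, down, right, right, right, up, right, down, right, right, right, right, up, up, right, up, left, up, up, up, up, right, up, up, right, right, right, right, down, left, down, down, down, right, down, down, left, left, up, left, down, down, right, right, right, down, left, left, left, left, down, right, right, right, right
Number of turns: 45

Solution:

┌─────┬───────┬───┬───────┬───┐
│A    │       │   │       │   │
│ ┌───┘ ┌─╴ ╷ ╵ ╷ │ ┌───┐ ╵ ┌─┤
│↓│     │   │   │ │ │   │   │ │
│ │ ┌───┤ ╶─┴───┤ ╵ │ ╷ └───┘ │
│↓│ │   │       │   │ │       │
│ ╵ │ ╷ └─────┐ ├─╴ │ ├───────┤
│↓  │ │       │ │   │ │       │
│ ╶─┼─┴─┐ ╶─┐ │ └─┬─┘ │ ╷ ╶───┤
│↳ ↓│   │   │ │   │   │ │     │
├─┐ │ ╷ └─╴ │ ├─╴ │ ┌─┴─┴───╴ │
│ │↓│ │     │ │   │ │↱ → → → ↓│
│ ╵ │ └───┬─┘ │ ╶─┘ │ ┌───┬─╴ │
│↓ ↲│     │   │     │↑│   │↓ ↲│
│ ╶─┼───┐ └─┐ ├─┬───┘ │ ╶─┤ ┌─┤
│↳ ↓│↱ ↓│   │ │ │  ↱ ↑│   │↓│ │
├─┐ │ ╷ ├─╴ │ ╵ │ ╷ ┌─┴─┐ │ │ │
│ │↓│↑│↓│   │   │ │↑│   │ │↓│ │
│ │ ╵ │ │ ╶─┤ ┌─┘ │ │ ╷ ╵ │ ╵ │
│ │↳ ↑│↓│   │ │   │↑│ │   │↳ ↓│
│ └───┤ │ ╷ └─┘ ┌─┤ │ └───┴─┐ │
│↓ ← ↰│↓│ │     │ │↑│  ↓ ↰  │↓│
│ ┌─┐ ╵ │ ├─────┘ │ └─┐ ╷ ╶─┘ │
│↓│ │↑ ↲│ │       │↑ ↰│↓│↑ ← ↲│
│ ╵ └───┤ └───┬─╴ ├─╴ │ └─────┤
│↳ → → ↓│     │   │↱ ↑│↳ → → ↓│
├─┬───╴ ├───┐ ╵ ╷ │ ┌─┴─────╴ │
│ │↓ ← ↲│↱ ↓│   │ │↑│↓ ← ← ← ↲│
│ ╵ ╶───┘ ╷ └───┴─┘ │ ╶───────┤
│  ↳ → → ↑│↳ → → → ↑│↳ → → → B│
└─────────┴─────────┴─────────┘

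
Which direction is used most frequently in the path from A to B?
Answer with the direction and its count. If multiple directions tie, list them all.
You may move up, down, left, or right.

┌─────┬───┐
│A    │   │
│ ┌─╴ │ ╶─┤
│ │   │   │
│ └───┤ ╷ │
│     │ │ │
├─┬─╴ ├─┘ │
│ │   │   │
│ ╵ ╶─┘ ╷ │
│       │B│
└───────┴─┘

Directions: down, down, right, right, down, left, down, right, right, up, right, down
Counts: {'down': 5, 'right': 5, 'left': 1, 'up': 1}
Most common: down and right (tied at 5 times each)

Solution:

┌─────┬───┐
│A    │   │
│ ┌─╴ │ ╶─┤
│↓│   │   │
│ └───┤ ╷ │
│↳ → ↓│ │ │
├─┬─╴ ├─┘ │
│ │↓ ↲│↱ ↓│
│ ╵ ╶─┘ ╷ │
│  ↳ → ↑│B│
└───────┴─┘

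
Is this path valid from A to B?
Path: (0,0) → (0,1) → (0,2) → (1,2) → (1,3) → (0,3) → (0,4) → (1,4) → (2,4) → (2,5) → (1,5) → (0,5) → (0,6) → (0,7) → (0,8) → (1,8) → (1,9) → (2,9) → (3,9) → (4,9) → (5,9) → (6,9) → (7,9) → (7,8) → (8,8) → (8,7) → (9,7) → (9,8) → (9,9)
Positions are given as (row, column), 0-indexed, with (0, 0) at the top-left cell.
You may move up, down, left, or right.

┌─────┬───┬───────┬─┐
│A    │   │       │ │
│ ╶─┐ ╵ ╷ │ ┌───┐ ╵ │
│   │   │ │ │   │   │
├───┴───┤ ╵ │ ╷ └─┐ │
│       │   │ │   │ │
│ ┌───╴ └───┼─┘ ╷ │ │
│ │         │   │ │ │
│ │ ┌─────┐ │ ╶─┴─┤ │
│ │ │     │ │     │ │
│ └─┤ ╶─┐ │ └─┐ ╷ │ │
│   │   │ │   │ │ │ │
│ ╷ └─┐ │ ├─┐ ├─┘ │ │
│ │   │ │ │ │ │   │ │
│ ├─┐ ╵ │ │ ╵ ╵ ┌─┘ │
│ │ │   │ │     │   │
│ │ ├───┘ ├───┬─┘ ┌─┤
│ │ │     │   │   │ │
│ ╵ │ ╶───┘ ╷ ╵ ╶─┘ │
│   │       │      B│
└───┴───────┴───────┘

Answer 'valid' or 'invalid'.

Checking path validity:
Result: All consecutive moves are passable.

valid

Correct solution:

┌─────┬───┬───────┬─┐
│A → ↓│↱ ↓│↱ → → ↓│ │
│ ╶─┐ ╵ ╷ │ ┌───┐ ╵ │
│   │↳ ↑│↓│↑│   │↳ ↓│
├───┴───┤ ╵ │ ╷ └─┐ │
│       │↳ ↑│ │   │↓│
│ ┌───╴ └───┼─┘ ╷ │ │
│ │         │   │ │↓│
│ │ ┌─────┐ │ ╶─┴─┤ │
│ │ │     │ │     │↓│
│ └─┤ ╶─┐ │ └─┐ ╷ │ │
│   │   │ │   │ │ │↓│
│ ╷ └─┐ │ ├─┐ ├─┘ │ │
│ │   │ │ │ │ │   │↓│
│ ├─┐ ╵ │ │ ╵ ╵ ┌─┘ │
│ │ │   │ │     │↓ ↲│
│ │ ├───┘ ├───┬─┘ ┌─┤
│ │ │     │   │↓ ↲│ │
│ ╵ │ ╶───┘ ╷ ╵ ╶─┘ │
│   │       │  ↳ → B│
└───┴───────┴───────┘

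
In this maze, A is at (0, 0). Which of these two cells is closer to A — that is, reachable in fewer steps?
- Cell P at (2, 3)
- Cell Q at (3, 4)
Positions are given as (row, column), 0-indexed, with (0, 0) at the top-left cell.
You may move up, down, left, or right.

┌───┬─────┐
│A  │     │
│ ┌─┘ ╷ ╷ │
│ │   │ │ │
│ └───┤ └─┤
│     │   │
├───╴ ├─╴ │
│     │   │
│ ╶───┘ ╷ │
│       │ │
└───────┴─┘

Shortest path A → P at (2, 3): 15 steps
Shortest path A → Q at (3, 4): 13 steps

Q is closer (13 steps vs 15 steps).

Path to P:

┌───┬─────┐
│A  │     │
│ ┌─┘ ╷ ╷ │
│↓│   │ │ │
│ └───┤ └─┤
│↳ → ↓│P ↰│
├───╴ ├─╴ │
│↓ ← ↲│↱ ↑│
│ ╶───┘ ╷ │
│↳ → → ↑│ │
└───────┴─┘

Path to Q:

┌───┬─────┐
│A  │     │
│ ┌─┘ ╷ ╷ │
│↓│   │ │ │
│ └───┤ └─┤
│↳ → ↓│   │
├───╴ ├─╴ │
│↓ ← ↲│↱ Q│
│ ╶───┘ ╷ │
│↳ → → ↑│ │
└───────┴─┘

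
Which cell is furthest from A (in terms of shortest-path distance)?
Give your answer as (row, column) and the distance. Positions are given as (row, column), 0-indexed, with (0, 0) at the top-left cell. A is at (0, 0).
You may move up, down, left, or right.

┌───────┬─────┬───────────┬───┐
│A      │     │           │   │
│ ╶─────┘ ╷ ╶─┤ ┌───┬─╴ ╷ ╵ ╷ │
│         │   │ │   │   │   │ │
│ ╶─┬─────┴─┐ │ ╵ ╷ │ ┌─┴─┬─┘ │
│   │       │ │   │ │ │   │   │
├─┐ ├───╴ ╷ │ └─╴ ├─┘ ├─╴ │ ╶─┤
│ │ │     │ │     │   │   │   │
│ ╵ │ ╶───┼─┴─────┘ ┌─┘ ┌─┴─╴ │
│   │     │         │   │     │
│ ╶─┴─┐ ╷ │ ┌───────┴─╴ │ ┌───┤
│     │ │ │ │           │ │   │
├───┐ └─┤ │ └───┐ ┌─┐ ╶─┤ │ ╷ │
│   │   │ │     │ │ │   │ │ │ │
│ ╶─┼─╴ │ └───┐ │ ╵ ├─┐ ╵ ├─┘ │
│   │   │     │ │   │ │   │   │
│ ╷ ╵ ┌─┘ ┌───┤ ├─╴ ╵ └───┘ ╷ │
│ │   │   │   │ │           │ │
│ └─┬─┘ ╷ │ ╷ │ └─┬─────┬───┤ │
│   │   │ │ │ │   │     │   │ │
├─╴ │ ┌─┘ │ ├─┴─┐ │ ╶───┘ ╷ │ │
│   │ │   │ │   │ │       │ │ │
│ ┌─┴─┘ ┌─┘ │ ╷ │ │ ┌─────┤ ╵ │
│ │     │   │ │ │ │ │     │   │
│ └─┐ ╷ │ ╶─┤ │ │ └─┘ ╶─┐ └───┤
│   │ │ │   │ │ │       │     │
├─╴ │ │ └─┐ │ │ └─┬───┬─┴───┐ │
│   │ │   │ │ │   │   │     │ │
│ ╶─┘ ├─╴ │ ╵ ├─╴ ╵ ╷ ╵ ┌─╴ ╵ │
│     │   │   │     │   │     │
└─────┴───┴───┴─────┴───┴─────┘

Computing BFS distances from A to all cells:
Furthest cell: (9, 6)
Distance: 83 steps

Path from A to the furthest cell:

┌───────┬─────┬───────────┬───┐
│A      │↱ ↓  │↱ → → → ↓  │   │
│ ╶─────┘ ╷ ╶─┤ ┌───┬─╴ ╷ ╵ ╷ │
│↳ → → → ↑│↳ ↓│↑│   │↓ ↲│   │ │
│ ╶─┬─────┴─┐ │ ╵ ╷ │ ┌─┴─┬─┘ │
│   │       │↓│↑ ↰│ │↓│   │   │
├─┐ ├───╴ ╷ │ └─╴ ├─┘ ├─╴ │ ╶─┤
│ │ │     │ │↳ → ↑│↓ ↲│   │   │
│ ╵ │ ╶───┼─┴─────┘ ┌─┘ ┌─┴─╴ │
│   │     │↓ ← ← ← ↲│   │     │
│ ╶─┴─┐ ╷ │ ┌───────┴─╴ │ ┌───┤
│     │ │ │↓│           │ │   │
├───┐ └─┤ │ └───┐ ┌─┐ ╶─┤ │ ╷ │
│   │   │ │↳ → ↓│ │ │   │ │ │ │
│ ╶─┼─╴ │ └───┐ │ ╵ ├─┐ ╵ ├─┘ │
│   │   │     │↓│   │ │   │   │
│ ╷ ╵ ┌─┘ ┌───┤ ├─╴ ╵ └───┘ ╷ │
│ │   │   │↱ ↓│↓│           │ │
│ └─┬─┘ ╷ │ ╷ │ └─┬─────┬───┤ │
│   │   │ │↑│B│↳ ↓│     │   │ │
├─╴ │ ┌─┘ │ ├─┴─┐ │ ╶───┘ ╷ │ │
│   │ │   │↑│↓ ↰│↓│       │ │ │
│ ┌─┴─┘ ┌─┘ │ ╷ │ │ ┌─────┤ ╵ │
│ │     │↱ ↑│↓│↑│↓│ │↱ → ↓│   │
│ └─┐ ╷ │ ╶─┤ │ │ └─┘ ╶─┐ └───┤
│   │ │ │↑ ↰│↓│↑│↳ → ↑  │↳ → ↓│
├─╴ │ │ └─┐ │ │ └─┬───┬─┴───┐ │
│   │ │   │↑│↓│↑ ↰│↓ ↰│↓ ← ↰│↓│
│ ╶─┘ ├─╴ │ ╵ ├─╴ ╵ ╷ ╵ ┌─╴ ╵ │
│     │   │↑ ↲│  ↑ ↲│↑ ↲│  ↑ ↲│
└─────┴───┴───┴─────┴───┴─────┘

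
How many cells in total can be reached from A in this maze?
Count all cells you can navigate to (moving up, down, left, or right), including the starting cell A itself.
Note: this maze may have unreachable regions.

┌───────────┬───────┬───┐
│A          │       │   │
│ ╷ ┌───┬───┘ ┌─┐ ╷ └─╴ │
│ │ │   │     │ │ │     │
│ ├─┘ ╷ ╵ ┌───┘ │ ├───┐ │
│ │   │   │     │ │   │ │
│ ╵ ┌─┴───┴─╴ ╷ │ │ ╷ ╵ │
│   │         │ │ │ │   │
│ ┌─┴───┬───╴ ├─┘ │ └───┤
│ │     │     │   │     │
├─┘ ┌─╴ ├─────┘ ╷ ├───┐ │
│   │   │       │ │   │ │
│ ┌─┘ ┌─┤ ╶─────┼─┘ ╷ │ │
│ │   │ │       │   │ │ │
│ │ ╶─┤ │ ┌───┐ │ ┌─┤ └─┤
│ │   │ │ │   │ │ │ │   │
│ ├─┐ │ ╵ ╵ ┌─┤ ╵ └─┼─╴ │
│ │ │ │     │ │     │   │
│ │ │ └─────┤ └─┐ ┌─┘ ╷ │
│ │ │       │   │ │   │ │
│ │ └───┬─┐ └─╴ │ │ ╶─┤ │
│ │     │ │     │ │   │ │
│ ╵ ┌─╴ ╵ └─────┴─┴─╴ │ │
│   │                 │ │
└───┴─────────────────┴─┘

Using BFS/flood-fill to find all reachable cells from A:
Maze size: 12 × 12 = 144 total cells
14 cell(s) are walled off and cannot be reached from A.
Reachable cells: 130

Reachable region (· marks reachable cells):

┌───────────┬───────┬───┐
│A · · · · ·│· · · ·│· ·│
│ ╷ ┌───┬───┘ ┌─┐ ╷ └─╴ │
│·│·│· ·│· · ·│ │·│· · ·│
│ ├─┘ ╷ ╵ ┌───┘ │ ├───┐ │
│·│· ·│· ·│     │·│· ·│·│
│ ╵ ┌─┴───┴─╴ ╷ │ │ ╷ ╵ │
│· ·│         │ │·│·│· ·│
│ ┌─┴───┬───╴ ├─┘ │ └───┤
│·│· · ·│     │· ·│· · ·│
├─┘ ┌─╴ ├─────┘ ╷ ├───┐ │
│· ·│· ·│· · · ·│·│· ·│·│
│ ┌─┘ ┌─┤ ╶─────┼─┘ ╷ │ │
│·│· ·│·│· · · ·│· ·│·│·│
│ │ ╶─┤ │ ┌───┐ │ ┌─┤ └─┤
│·│· ·│·│·│· ·│·│·│ │· ·│
│ ├─┐ │ ╵ ╵ ┌─┤ ╵ └─┼─╴ │
│·│·│·│· · ·│·│· · ·│· ·│
│ │ │ └─────┤ └─┐ ┌─┘ ╷ │
│·│·│· · · ·│· ·│·│· ·│·│
│ │ └───┬─┐ └─╴ │ │ ╶─┤ │
│·│· · ·│·│· · ·│·│· ·│·│
│ ╵ ┌─╴ ╵ └─────┴─┴─╴ │ │
│· ·│· · · · · · · · ·│·│
└───┴─────────────────┴─┘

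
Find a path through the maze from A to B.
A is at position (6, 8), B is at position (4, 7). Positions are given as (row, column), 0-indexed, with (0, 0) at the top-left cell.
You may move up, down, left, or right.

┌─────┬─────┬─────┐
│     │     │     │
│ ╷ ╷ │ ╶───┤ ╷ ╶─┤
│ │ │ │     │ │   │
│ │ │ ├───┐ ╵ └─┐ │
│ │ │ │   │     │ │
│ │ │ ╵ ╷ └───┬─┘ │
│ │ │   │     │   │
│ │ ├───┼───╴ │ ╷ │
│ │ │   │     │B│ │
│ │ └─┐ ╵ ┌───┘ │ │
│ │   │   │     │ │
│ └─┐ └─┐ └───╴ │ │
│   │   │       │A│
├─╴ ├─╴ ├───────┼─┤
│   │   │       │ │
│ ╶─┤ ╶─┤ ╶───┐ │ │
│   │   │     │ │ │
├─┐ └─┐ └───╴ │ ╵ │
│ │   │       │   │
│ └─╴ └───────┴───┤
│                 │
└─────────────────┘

Finding the shortest path from (6, 8) to (4, 7):
Path length: 5 steps
Directions: up → up → up → left → down

Solution:

┌─────┬─────┬─────┐
│     │     │     │
│ ╷ ╷ │ ╶───┤ ╷ ╶─┤
│ │ │ │     │ │   │
│ │ │ ├───┐ ╵ └─┐ │
│ │ │ │   │     │ │
│ │ │ ╵ ╷ └───┬─┘ │
│ │ │   │     │↓ ↰│
│ │ ├───┼───╴ │ ╷ │
│ │ │   │     │B│↑│
│ │ └─┐ ╵ ┌───┘ │ │
│ │   │   │     │↑│
│ └─┐ └─┐ └───╴ │ │
│   │   │       │A│
├─╴ ├─╴ ├───────┼─┤
│   │   │       │ │
│ ╶─┤ ╶─┤ ╶───┐ │ │
│   │   │     │ │ │
├─┐ └─┐ └───╴ │ ╵ │
│ │   │       │   │
│ └─╴ └───────┴───┤
│                 │
└─────────────────┘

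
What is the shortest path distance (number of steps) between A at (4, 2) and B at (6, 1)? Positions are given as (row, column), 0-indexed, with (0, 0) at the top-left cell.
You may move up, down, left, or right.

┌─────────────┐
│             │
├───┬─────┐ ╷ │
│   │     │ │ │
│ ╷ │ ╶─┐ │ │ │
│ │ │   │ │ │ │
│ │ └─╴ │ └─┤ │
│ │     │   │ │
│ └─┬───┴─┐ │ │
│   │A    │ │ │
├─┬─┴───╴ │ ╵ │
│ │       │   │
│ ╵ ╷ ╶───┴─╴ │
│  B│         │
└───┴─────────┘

Finding path from (4, 2) to (6, 1):
Path: (4,2) → (4,3) → (4,4) → (5,4) → (5,3) → (5,2) → (5,1) → (6,1)
Distance: 7 steps

Solution:

┌─────────────┐
│             │
├───┬─────┐ ╷ │
│   │     │ │ │
│ ╷ │ ╶─┐ │ │ │
│ │ │   │ │ │ │
│ │ └─╴ │ └─┤ │
│ │     │   │ │
│ └─┬───┴─┐ │ │
│   │A → ↓│ │ │
├─┬─┴───╴ │ ╵ │
│ │↓ ← ← ↲│   │
│ ╵ ╷ ╶───┴─╴ │
│  B│         │
└───┴─────────┘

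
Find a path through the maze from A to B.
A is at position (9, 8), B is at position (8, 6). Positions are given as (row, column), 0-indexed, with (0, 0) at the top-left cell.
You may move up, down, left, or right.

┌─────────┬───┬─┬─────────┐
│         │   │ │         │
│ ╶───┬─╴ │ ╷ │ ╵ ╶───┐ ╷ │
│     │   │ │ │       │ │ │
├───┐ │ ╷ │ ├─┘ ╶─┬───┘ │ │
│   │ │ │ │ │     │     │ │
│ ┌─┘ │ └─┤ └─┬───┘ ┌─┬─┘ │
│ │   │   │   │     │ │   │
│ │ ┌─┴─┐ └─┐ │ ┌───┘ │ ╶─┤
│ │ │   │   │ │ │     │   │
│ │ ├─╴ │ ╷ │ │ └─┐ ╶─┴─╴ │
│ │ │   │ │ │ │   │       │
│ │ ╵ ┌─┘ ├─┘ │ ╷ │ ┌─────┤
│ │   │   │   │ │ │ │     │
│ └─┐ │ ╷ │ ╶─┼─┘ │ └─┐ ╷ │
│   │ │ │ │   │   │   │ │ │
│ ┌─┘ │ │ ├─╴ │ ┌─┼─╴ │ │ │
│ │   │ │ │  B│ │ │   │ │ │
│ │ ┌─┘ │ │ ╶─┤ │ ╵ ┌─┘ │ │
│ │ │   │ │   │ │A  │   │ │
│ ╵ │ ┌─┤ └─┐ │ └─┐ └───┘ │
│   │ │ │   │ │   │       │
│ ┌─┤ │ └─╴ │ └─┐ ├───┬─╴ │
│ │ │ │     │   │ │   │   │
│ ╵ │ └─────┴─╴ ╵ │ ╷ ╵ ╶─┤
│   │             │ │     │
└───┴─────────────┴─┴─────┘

Finding the shortest path from (9, 8) to (8, 6):
Path length: 45 steps
Directions: right → up → right → up → left → up → up → right → right → right → up → left → up → right → up → up → up → left → down → down → left → left → down → left → left → down → down → right → down → down → left → down → down → down → right → down → down → left → up → left → up → up → left → up → right

Solution:

┌─────────┬───┬─┬─────────┐
│         │   │ │      ↓ ↰│
│ ╶───┬─╴ │ ╷ │ ╵ ╶───┐ ╷ │
│     │   │ │ │       │↓│↑│
├───┐ │ ╷ │ ├─┘ ╶─┬───┘ │ │
│   │ │ │ │ │     │↓ ← ↲│↑│
│ ┌─┘ │ └─┤ └─┬───┘ ┌─┬─┘ │
│ │   │   │   │↓ ← ↲│ │↱ ↑│
│ │ ┌─┴─┐ └─┐ │ ┌───┘ │ ╶─┤
│ │ │   │   │ │↓│     │↑ ↰│
│ │ ├─╴ │ ╷ │ │ └─┐ ╶─┴─╴ │
│ │ │   │ │ │ │↳ ↓│↱ → → ↑│
│ │ ╵ ┌─┘ ├─┘ │ ╷ │ ┌─────┤
│ │   │   │   │ │↓│↑│     │
│ └─┐ │ ╷ │ ╶─┼─┘ │ └─┐ ╷ │
│   │ │ │ │   │↓ ↲│↑ ↰│ │ │
│ ┌─┘ │ │ ├─╴ │ ┌─┼─╴ │ │ │
│ │   │ │ │↱ B│↓│ │↱ ↑│ │ │
│ │ ┌─┘ │ │ ╶─┤ │ ╵ ┌─┘ │ │
│ │ │   │ │↑ ↰│↓│A ↑│   │ │
│ ╵ │ ┌─┤ └─┐ │ └─┐ └───┘ │
│   │ │ │   │↑│↳ ↓│       │
│ ┌─┤ │ └─╴ │ └─┐ ├───┬─╴ │
│ │ │ │     │↑ ↰│↓│   │   │
│ ╵ │ └─────┴─╴ ╵ │ ╷ ╵ ╶─┤
│   │          ↑ ↲│ │     │
└───┴─────────────┴─┴─────┘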